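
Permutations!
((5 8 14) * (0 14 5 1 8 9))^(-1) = ((0 14 1 8 5 9))^(-1) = (0 9 5 8 1 14)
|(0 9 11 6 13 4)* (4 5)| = |(0 9 11 6 13 5 4)| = 7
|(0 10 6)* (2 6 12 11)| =6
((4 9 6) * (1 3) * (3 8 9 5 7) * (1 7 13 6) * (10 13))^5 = (13)(1 9 8)(3 7)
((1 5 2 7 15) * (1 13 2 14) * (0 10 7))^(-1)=(0 2 13 15 7 10)(1 14 5)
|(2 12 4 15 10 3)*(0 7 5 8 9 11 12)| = 12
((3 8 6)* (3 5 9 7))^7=(3 8 6 5 9 7)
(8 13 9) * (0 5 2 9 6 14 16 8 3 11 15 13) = (0 5 2 9 3 11 15 13 6 14 16 8) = [5, 1, 9, 11, 4, 2, 14, 7, 0, 3, 10, 15, 12, 6, 16, 13, 8]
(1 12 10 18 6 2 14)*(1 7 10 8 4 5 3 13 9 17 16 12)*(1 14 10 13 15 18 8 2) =(1 14 7 13 9 17 16 12 2 10 8 4 5 3 15 18 6) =[0, 14, 10, 15, 5, 3, 1, 13, 4, 17, 8, 11, 2, 9, 7, 18, 12, 16, 6]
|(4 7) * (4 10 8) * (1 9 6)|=12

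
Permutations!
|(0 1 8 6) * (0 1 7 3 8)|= 6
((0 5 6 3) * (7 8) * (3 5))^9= ((0 3)(5 6)(7 8))^9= (0 3)(5 6)(7 8)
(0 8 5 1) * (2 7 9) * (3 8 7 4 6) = [7, 0, 4, 8, 6, 1, 3, 9, 5, 2] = (0 7 9 2 4 6 3 8 5 1)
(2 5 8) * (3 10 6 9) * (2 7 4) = (2 5 8 7 4)(3 10 6 9) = [0, 1, 5, 10, 2, 8, 9, 4, 7, 3, 6]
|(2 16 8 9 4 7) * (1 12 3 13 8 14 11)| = |(1 12 3 13 8 9 4 7 2 16 14 11)| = 12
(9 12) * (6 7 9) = (6 7 9 12) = [0, 1, 2, 3, 4, 5, 7, 9, 8, 12, 10, 11, 6]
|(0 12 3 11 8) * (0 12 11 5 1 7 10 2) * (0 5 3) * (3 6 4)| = |(0 11 8 12)(1 7 10 2 5)(3 6 4)| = 60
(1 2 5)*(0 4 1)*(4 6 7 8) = [6, 2, 5, 3, 1, 0, 7, 8, 4] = (0 6 7 8 4 1 2 5)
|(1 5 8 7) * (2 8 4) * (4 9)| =7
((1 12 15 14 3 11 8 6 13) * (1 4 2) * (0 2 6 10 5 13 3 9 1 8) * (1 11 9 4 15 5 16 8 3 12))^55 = ((0 2 3 9 11)(4 6 12 5 13 15 14)(8 10 16))^55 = (4 14 15 13 5 12 6)(8 10 16)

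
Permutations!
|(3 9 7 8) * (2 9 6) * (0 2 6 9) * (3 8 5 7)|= |(0 2)(3 9)(5 7)|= 2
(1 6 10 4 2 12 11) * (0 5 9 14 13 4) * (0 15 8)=(0 5 9 14 13 4 2 12 11 1 6 10 15 8)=[5, 6, 12, 3, 2, 9, 10, 7, 0, 14, 15, 1, 11, 4, 13, 8]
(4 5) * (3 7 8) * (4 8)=(3 7 4 5 8)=[0, 1, 2, 7, 5, 8, 6, 4, 3]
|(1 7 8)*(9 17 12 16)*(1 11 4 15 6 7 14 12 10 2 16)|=|(1 14 12)(2 16 9 17 10)(4 15 6 7 8 11)|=30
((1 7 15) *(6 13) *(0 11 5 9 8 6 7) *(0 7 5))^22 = (1 7 15)(5 8 13 9 6)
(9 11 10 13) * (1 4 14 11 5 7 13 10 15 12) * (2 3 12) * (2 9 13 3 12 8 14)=[0, 4, 12, 8, 2, 7, 6, 3, 14, 5, 10, 15, 1, 13, 11, 9]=(1 4 2 12)(3 8 14 11 15 9 5 7)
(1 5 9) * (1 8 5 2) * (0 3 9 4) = [3, 2, 1, 9, 0, 4, 6, 7, 5, 8] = (0 3 9 8 5 4)(1 2)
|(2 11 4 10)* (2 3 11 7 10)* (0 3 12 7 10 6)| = |(0 3 11 4 2 10 12 7 6)| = 9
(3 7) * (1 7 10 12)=[0, 7, 2, 10, 4, 5, 6, 3, 8, 9, 12, 11, 1]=(1 7 3 10 12)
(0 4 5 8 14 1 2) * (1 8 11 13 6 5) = (0 4 1 2)(5 11 13 6)(8 14) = [4, 2, 0, 3, 1, 11, 5, 7, 14, 9, 10, 13, 12, 6, 8]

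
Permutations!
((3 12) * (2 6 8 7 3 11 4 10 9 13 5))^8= (2 10 3)(4 7 5)(6 9 12)(8 13 11)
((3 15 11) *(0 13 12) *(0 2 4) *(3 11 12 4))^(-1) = (0 4 13)(2 12 15 3)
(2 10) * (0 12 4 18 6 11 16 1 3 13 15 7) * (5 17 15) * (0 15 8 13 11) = (0 12 4 18 6)(1 3 11 16)(2 10)(5 17 8 13)(7 15) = [12, 3, 10, 11, 18, 17, 0, 15, 13, 9, 2, 16, 4, 5, 14, 7, 1, 8, 6]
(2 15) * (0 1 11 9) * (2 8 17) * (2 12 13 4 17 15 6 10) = [1, 11, 6, 3, 17, 5, 10, 7, 15, 0, 2, 9, 13, 4, 14, 8, 16, 12] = (0 1 11 9)(2 6 10)(4 17 12 13)(8 15)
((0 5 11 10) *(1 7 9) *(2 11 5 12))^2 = ((0 12 2 11 10)(1 7 9))^2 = (0 2 10 12 11)(1 9 7)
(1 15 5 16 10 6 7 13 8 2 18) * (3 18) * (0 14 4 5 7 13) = (0 14 4 5 16 10 6 13 8 2 3 18 1 15 7) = [14, 15, 3, 18, 5, 16, 13, 0, 2, 9, 6, 11, 12, 8, 4, 7, 10, 17, 1]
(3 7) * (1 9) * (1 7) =[0, 9, 2, 1, 4, 5, 6, 3, 8, 7] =(1 9 7 3)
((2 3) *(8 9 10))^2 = ((2 3)(8 9 10))^2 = (8 10 9)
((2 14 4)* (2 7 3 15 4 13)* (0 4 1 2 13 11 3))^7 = (0 4 7)(1 2 14 11 3 15)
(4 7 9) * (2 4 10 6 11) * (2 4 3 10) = [0, 1, 3, 10, 7, 5, 11, 9, 8, 2, 6, 4] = (2 3 10 6 11 4 7 9)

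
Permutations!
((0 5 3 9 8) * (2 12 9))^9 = (0 3 12 8 5 2 9)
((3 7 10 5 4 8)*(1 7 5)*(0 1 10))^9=(10)(3 5 4 8)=((10)(0 1 7)(3 5 4 8))^9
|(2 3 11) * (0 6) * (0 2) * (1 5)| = |(0 6 2 3 11)(1 5)| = 10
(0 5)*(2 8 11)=(0 5)(2 8 11)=[5, 1, 8, 3, 4, 0, 6, 7, 11, 9, 10, 2]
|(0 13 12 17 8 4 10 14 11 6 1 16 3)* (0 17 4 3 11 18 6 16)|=18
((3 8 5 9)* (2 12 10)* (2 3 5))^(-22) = (2 3 12 8 10)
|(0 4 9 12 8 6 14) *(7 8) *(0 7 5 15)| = 12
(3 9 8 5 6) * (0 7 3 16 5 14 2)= (0 7 3 9 8 14 2)(5 6 16)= [7, 1, 0, 9, 4, 6, 16, 3, 14, 8, 10, 11, 12, 13, 2, 15, 5]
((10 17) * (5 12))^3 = (5 12)(10 17)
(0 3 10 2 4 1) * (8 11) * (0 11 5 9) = (0 3 10 2 4 1 11 8 5 9) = [3, 11, 4, 10, 1, 9, 6, 7, 5, 0, 2, 8]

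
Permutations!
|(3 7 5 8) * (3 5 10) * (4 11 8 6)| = 15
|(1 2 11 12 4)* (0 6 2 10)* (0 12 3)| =|(0 6 2 11 3)(1 10 12 4)| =20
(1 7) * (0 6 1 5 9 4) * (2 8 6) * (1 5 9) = [2, 7, 8, 3, 0, 1, 5, 9, 6, 4] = (0 2 8 6 5 1 7 9 4)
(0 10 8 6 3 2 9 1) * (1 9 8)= (0 10 1)(2 8 6 3)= [10, 0, 8, 2, 4, 5, 3, 7, 6, 9, 1]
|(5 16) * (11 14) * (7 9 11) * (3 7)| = |(3 7 9 11 14)(5 16)| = 10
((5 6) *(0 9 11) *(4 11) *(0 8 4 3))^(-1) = (0 3 9)(4 8 11)(5 6)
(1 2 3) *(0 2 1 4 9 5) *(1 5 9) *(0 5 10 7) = (0 2 3 4 1 10 7) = [2, 10, 3, 4, 1, 5, 6, 0, 8, 9, 7]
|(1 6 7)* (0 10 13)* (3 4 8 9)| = |(0 10 13)(1 6 7)(3 4 8 9)| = 12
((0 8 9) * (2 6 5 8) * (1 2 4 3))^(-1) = ((0 4 3 1 2 6 5 8 9))^(-1) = (0 9 8 5 6 2 1 3 4)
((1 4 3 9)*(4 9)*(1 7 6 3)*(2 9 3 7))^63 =(2 9)(6 7)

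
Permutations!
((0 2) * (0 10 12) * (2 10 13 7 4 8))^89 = ((0 10 12)(2 13 7 4 8))^89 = (0 12 10)(2 8 4 7 13)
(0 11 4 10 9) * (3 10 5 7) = [11, 1, 2, 10, 5, 7, 6, 3, 8, 0, 9, 4] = (0 11 4 5 7 3 10 9)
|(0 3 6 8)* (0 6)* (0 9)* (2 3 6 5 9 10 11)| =20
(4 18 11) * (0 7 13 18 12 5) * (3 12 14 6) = (0 7 13 18 11 4 14 6 3 12 5) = [7, 1, 2, 12, 14, 0, 3, 13, 8, 9, 10, 4, 5, 18, 6, 15, 16, 17, 11]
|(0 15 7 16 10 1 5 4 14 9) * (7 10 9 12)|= 11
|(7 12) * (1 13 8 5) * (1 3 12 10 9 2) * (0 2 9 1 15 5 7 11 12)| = |(0 2 15 5 3)(1 13 8 7 10)(11 12)| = 10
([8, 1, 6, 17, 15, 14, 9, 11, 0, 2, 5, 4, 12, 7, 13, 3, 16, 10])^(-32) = (2 6 9)(3 4 7 14 10)(5 17 15 11 13)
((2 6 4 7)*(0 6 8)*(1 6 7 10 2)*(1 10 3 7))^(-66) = (0 10 4)(1 2 3)(6 8 7)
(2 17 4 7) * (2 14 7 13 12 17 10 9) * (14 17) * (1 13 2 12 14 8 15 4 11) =(1 13 14 7 17 11)(2 10 9 12 8 15 4) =[0, 13, 10, 3, 2, 5, 6, 17, 15, 12, 9, 1, 8, 14, 7, 4, 16, 11]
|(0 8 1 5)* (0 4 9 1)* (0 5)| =6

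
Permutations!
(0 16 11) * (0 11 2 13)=[16, 1, 13, 3, 4, 5, 6, 7, 8, 9, 10, 11, 12, 0, 14, 15, 2]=(0 16 2 13)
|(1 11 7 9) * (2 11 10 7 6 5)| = 4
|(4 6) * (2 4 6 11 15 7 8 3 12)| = |(2 4 11 15 7 8 3 12)| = 8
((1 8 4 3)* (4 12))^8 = (1 4 8 3 12)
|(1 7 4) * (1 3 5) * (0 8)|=10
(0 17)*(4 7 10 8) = (0 17)(4 7 10 8) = [17, 1, 2, 3, 7, 5, 6, 10, 4, 9, 8, 11, 12, 13, 14, 15, 16, 0]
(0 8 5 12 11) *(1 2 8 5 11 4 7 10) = (0 5 12 4 7 10 1 2 8 11) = [5, 2, 8, 3, 7, 12, 6, 10, 11, 9, 1, 0, 4]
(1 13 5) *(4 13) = [0, 4, 2, 3, 13, 1, 6, 7, 8, 9, 10, 11, 12, 5] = (1 4 13 5)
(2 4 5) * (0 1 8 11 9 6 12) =(0 1 8 11 9 6 12)(2 4 5) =[1, 8, 4, 3, 5, 2, 12, 7, 11, 6, 10, 9, 0]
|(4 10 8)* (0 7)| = |(0 7)(4 10 8)| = 6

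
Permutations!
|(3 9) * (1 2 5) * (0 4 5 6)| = 6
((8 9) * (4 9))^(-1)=(4 8 9)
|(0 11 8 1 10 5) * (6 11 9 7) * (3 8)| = |(0 9 7 6 11 3 8 1 10 5)| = 10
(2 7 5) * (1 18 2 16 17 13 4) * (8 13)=(1 18 2 7 5 16 17 8 13 4)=[0, 18, 7, 3, 1, 16, 6, 5, 13, 9, 10, 11, 12, 4, 14, 15, 17, 8, 2]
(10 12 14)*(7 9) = (7 9)(10 12 14) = [0, 1, 2, 3, 4, 5, 6, 9, 8, 7, 12, 11, 14, 13, 10]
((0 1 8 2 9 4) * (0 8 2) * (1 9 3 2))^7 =((0 9 4 8)(2 3))^7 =(0 8 4 9)(2 3)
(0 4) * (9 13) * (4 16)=(0 16 4)(9 13)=[16, 1, 2, 3, 0, 5, 6, 7, 8, 13, 10, 11, 12, 9, 14, 15, 4]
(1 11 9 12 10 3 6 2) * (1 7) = [0, 11, 7, 6, 4, 5, 2, 1, 8, 12, 3, 9, 10] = (1 11 9 12 10 3 6 2 7)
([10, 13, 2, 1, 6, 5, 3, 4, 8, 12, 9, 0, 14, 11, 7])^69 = [1, 4, 2, 7, 12, 5, 14, 9, 8, 11, 13, 3, 0, 6, 10]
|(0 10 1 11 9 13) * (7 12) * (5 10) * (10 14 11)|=6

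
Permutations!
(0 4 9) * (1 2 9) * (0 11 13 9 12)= (0 4 1 2 12)(9 11 13)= [4, 2, 12, 3, 1, 5, 6, 7, 8, 11, 10, 13, 0, 9]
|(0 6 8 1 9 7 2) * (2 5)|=8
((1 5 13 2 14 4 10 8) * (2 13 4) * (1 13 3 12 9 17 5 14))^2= (1 2 14)(3 9 5 10 13 12 17 4 8)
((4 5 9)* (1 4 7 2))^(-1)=(1 2 7 9 5 4)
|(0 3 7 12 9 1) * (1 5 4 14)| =|(0 3 7 12 9 5 4 14 1)| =9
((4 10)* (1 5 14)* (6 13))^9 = ((1 5 14)(4 10)(6 13))^9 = (14)(4 10)(6 13)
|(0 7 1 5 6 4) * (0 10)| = |(0 7 1 5 6 4 10)| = 7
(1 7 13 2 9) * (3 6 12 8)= [0, 7, 9, 6, 4, 5, 12, 13, 3, 1, 10, 11, 8, 2]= (1 7 13 2 9)(3 6 12 8)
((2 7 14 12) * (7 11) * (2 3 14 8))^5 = ((2 11 7 8)(3 14 12))^5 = (2 11 7 8)(3 12 14)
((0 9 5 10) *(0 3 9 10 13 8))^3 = (0 9 8 3 13 10 5)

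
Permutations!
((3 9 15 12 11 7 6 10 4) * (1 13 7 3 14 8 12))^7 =(1 8 13 12 7 11 6 3 10 9 4 15 14)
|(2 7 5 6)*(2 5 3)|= 6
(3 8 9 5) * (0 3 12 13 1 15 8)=(0 3)(1 15 8 9 5 12 13)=[3, 15, 2, 0, 4, 12, 6, 7, 9, 5, 10, 11, 13, 1, 14, 8]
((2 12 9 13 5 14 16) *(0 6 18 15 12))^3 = (0 15 13 16 6 12 5 2 18 9 14)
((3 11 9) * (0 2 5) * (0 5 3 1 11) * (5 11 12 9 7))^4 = (0 2 3)(1 12 9)(5 11 7)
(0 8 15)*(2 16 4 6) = (0 8 15)(2 16 4 6) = [8, 1, 16, 3, 6, 5, 2, 7, 15, 9, 10, 11, 12, 13, 14, 0, 4]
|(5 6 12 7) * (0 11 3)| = 12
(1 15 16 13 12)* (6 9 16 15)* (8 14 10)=[0, 6, 2, 3, 4, 5, 9, 7, 14, 16, 8, 11, 1, 12, 10, 15, 13]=(1 6 9 16 13 12)(8 14 10)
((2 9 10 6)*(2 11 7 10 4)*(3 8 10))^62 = ((2 9 4)(3 8 10 6 11 7))^62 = (2 4 9)(3 10 11)(6 7 8)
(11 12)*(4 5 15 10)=[0, 1, 2, 3, 5, 15, 6, 7, 8, 9, 4, 12, 11, 13, 14, 10]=(4 5 15 10)(11 12)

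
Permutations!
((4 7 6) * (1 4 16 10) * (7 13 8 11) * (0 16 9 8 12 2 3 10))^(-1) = ((0 16)(1 4 13 12 2 3 10)(6 9 8 11 7))^(-1) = (0 16)(1 10 3 2 12 13 4)(6 7 11 8 9)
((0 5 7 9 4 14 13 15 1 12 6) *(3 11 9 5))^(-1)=(0 6 12 1 15 13 14 4 9 11 3)(5 7)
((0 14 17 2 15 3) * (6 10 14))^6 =(0 15 17 10)(2 14 6 3)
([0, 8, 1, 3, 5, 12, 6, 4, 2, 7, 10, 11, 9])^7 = (1 8 2)(4 12 7 5 9)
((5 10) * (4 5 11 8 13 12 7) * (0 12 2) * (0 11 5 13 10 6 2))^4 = ((0 12 7 4 13)(2 11 8 10 5 6))^4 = (0 13 4 7 12)(2 5 8)(6 10 11)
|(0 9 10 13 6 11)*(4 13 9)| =10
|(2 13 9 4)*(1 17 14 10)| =4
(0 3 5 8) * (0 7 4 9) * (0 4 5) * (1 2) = (0 3)(1 2)(4 9)(5 8 7) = [3, 2, 1, 0, 9, 8, 6, 5, 7, 4]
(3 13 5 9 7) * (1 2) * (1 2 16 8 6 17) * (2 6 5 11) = (1 16 8 5 9 7 3 13 11 2 6 17) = [0, 16, 6, 13, 4, 9, 17, 3, 5, 7, 10, 2, 12, 11, 14, 15, 8, 1]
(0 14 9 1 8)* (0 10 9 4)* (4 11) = [14, 8, 2, 3, 0, 5, 6, 7, 10, 1, 9, 4, 12, 13, 11] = (0 14 11 4)(1 8 10 9)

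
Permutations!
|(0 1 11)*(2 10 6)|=|(0 1 11)(2 10 6)|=3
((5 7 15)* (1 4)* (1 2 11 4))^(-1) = ((2 11 4)(5 7 15))^(-1) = (2 4 11)(5 15 7)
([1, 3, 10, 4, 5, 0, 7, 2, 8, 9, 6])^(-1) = (0 5 4 3 1)(2 7 6 10)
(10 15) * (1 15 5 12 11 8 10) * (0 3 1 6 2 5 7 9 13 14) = (0 3 1 15 6 2 5 12 11 8 10 7 9 13 14) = [3, 15, 5, 1, 4, 12, 2, 9, 10, 13, 7, 8, 11, 14, 0, 6]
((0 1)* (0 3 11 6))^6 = (0 1 3 11 6)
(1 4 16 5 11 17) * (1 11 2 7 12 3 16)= [0, 4, 7, 16, 1, 2, 6, 12, 8, 9, 10, 17, 3, 13, 14, 15, 5, 11]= (1 4)(2 7 12 3 16 5)(11 17)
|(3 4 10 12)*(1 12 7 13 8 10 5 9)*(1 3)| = 4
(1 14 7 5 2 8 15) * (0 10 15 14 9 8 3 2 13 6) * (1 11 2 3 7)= [10, 9, 7, 3, 4, 13, 0, 5, 14, 8, 15, 2, 12, 6, 1, 11]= (0 10 15 11 2 7 5 13 6)(1 9 8 14)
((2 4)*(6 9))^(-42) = (9)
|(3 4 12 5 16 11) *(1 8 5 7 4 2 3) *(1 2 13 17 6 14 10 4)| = 15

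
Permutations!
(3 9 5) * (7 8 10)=[0, 1, 2, 9, 4, 3, 6, 8, 10, 5, 7]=(3 9 5)(7 8 10)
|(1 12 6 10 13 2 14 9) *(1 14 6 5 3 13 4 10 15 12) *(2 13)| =|(2 6 15 12 5 3)(4 10)(9 14)| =6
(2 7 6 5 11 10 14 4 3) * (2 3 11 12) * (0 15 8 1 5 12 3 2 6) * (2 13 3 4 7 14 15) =(0 2 14 7)(1 5 4 11 10 15 8)(3 13)(6 12) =[2, 5, 14, 13, 11, 4, 12, 0, 1, 9, 15, 10, 6, 3, 7, 8]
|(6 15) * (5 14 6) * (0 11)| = 4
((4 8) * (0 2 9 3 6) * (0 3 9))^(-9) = ((9)(0 2)(3 6)(4 8))^(-9) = (9)(0 2)(3 6)(4 8)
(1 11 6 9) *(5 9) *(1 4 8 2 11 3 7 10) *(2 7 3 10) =(1 10)(2 11 6 5 9 4 8 7) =[0, 10, 11, 3, 8, 9, 5, 2, 7, 4, 1, 6]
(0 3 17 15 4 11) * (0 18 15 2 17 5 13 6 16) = (0 3 5 13 6 16)(2 17)(4 11 18 15) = [3, 1, 17, 5, 11, 13, 16, 7, 8, 9, 10, 18, 12, 6, 14, 4, 0, 2, 15]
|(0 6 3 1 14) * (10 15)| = 10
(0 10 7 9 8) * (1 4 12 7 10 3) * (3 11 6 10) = (0 11 6 10 3 1 4 12 7 9 8) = [11, 4, 2, 1, 12, 5, 10, 9, 0, 8, 3, 6, 7]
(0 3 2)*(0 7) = (0 3 2 7) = [3, 1, 7, 2, 4, 5, 6, 0]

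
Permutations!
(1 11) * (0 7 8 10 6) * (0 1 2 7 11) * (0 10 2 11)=(11)(1 10 6)(2 7 8)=[0, 10, 7, 3, 4, 5, 1, 8, 2, 9, 6, 11]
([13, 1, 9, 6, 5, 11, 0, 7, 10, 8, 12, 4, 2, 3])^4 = (13)(2 12 10 8 9)(4 5 11)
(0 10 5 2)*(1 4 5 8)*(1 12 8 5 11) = [10, 4, 0, 3, 11, 2, 6, 7, 12, 9, 5, 1, 8] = (0 10 5 2)(1 4 11)(8 12)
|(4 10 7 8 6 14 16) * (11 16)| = 8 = |(4 10 7 8 6 14 11 16)|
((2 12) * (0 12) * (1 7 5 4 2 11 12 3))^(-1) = (0 2 4 5 7 1 3)(11 12)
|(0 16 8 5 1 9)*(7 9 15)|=8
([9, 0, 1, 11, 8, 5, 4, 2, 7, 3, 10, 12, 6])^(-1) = (0 1 2 7 8 4 6 12 11 3 9)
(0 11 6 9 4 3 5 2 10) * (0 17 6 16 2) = [11, 1, 10, 5, 3, 0, 9, 7, 8, 4, 17, 16, 12, 13, 14, 15, 2, 6] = (0 11 16 2 10 17 6 9 4 3 5)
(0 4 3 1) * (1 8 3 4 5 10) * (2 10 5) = [2, 0, 10, 8, 4, 5, 6, 7, 3, 9, 1] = (0 2 10 1)(3 8)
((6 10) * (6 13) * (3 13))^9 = ((3 13 6 10))^9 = (3 13 6 10)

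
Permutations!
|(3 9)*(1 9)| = |(1 9 3)| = 3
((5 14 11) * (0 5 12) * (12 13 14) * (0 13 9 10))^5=((0 5 12 13 14 11 9 10))^5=(0 11 12 10 14 5 9 13)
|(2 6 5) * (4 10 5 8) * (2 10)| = |(2 6 8 4)(5 10)| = 4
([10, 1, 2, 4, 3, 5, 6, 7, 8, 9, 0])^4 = (10)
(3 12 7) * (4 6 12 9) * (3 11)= (3 9 4 6 12 7 11)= [0, 1, 2, 9, 6, 5, 12, 11, 8, 4, 10, 3, 7]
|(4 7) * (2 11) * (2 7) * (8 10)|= 4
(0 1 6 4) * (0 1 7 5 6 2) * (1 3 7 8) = (0 8 1 2)(3 7 5 6 4) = [8, 2, 0, 7, 3, 6, 4, 5, 1]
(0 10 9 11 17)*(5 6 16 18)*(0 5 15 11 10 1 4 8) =(0 1 4 8)(5 6 16 18 15 11 17)(9 10) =[1, 4, 2, 3, 8, 6, 16, 7, 0, 10, 9, 17, 12, 13, 14, 11, 18, 5, 15]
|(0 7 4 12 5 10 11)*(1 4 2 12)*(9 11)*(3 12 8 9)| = |(0 7 2 8 9 11)(1 4)(3 12 5 10)| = 12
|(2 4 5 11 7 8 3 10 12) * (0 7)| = |(0 7 8 3 10 12 2 4 5 11)| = 10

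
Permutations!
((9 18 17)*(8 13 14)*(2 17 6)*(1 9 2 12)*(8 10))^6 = (1 9 18 6 12)(8 14)(10 13)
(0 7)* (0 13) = [7, 1, 2, 3, 4, 5, 6, 13, 8, 9, 10, 11, 12, 0] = (0 7 13)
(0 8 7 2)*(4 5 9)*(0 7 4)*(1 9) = (0 8 4 5 1 9)(2 7) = [8, 9, 7, 3, 5, 1, 6, 2, 4, 0]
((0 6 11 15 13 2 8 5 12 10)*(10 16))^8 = ((0 6 11 15 13 2 8 5 12 16 10))^8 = (0 12 2 11 10 5 13 6 16 8 15)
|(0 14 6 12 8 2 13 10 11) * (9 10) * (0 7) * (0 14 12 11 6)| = 11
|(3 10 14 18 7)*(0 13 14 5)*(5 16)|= |(0 13 14 18 7 3 10 16 5)|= 9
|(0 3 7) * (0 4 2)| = |(0 3 7 4 2)| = 5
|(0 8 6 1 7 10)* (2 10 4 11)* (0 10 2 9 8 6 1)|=6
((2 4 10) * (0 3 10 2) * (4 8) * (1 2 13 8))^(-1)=(0 10 3)(1 2)(4 8 13)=((0 3 10)(1 2)(4 13 8))^(-1)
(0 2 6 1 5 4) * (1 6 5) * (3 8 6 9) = (0 2 5 4)(3 8 6 9) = [2, 1, 5, 8, 0, 4, 9, 7, 6, 3]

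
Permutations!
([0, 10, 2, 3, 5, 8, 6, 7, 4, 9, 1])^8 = (10)(4 8 5)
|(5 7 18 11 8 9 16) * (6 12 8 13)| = 10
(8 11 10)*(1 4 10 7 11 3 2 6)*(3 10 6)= (1 4 6)(2 3)(7 11)(8 10)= [0, 4, 3, 2, 6, 5, 1, 11, 10, 9, 8, 7]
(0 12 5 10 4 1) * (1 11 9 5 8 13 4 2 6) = [12, 0, 6, 3, 11, 10, 1, 7, 13, 5, 2, 9, 8, 4] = (0 12 8 13 4 11 9 5 10 2 6 1)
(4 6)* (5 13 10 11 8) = (4 6)(5 13 10 11 8) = [0, 1, 2, 3, 6, 13, 4, 7, 5, 9, 11, 8, 12, 10]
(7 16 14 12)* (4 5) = (4 5)(7 16 14 12) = [0, 1, 2, 3, 5, 4, 6, 16, 8, 9, 10, 11, 7, 13, 12, 15, 14]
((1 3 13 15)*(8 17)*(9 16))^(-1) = (1 15 13 3)(8 17)(9 16)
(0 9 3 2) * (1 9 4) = (0 4 1 9 3 2) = [4, 9, 0, 2, 1, 5, 6, 7, 8, 3]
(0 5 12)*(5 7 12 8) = (0 7 12)(5 8) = [7, 1, 2, 3, 4, 8, 6, 12, 5, 9, 10, 11, 0]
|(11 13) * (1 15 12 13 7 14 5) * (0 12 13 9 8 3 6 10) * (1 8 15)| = |(0 12 9 15 13 11 7 14 5 8 3 6 10)| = 13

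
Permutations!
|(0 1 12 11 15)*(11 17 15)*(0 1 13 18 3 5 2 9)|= 28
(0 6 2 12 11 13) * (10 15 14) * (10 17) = (0 6 2 12 11 13)(10 15 14 17) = [6, 1, 12, 3, 4, 5, 2, 7, 8, 9, 15, 13, 11, 0, 17, 14, 16, 10]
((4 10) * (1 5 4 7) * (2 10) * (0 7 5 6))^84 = ((0 7 1 6)(2 10 5 4))^84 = (10)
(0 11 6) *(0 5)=(0 11 6 5)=[11, 1, 2, 3, 4, 0, 5, 7, 8, 9, 10, 6]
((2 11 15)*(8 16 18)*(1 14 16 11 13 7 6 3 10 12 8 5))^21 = (1 14 16 18 5)(2 13 7 6 3 10 12 8 11 15) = ((1 14 16 18 5)(2 13 7 6 3 10 12 8 11 15))^21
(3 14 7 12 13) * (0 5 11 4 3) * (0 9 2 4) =(0 5 11)(2 4 3 14 7 12 13 9) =[5, 1, 4, 14, 3, 11, 6, 12, 8, 2, 10, 0, 13, 9, 7]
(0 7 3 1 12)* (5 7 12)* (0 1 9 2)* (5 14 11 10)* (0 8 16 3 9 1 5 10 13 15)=[12, 14, 8, 1, 4, 7, 6, 9, 16, 2, 10, 13, 5, 15, 11, 0, 3]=(0 12 5 7 9 2 8 16 3 1 14 11 13 15)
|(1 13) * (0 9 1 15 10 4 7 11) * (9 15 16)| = |(0 15 10 4 7 11)(1 13 16 9)| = 12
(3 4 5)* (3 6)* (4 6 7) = [0, 1, 2, 6, 5, 7, 3, 4] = (3 6)(4 5 7)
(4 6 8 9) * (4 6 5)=(4 5)(6 8 9)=[0, 1, 2, 3, 5, 4, 8, 7, 9, 6]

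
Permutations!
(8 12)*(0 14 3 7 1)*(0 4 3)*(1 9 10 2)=(0 14)(1 4 3 7 9 10 2)(8 12)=[14, 4, 1, 7, 3, 5, 6, 9, 12, 10, 2, 11, 8, 13, 0]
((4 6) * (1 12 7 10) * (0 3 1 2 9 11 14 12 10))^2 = ((0 3 1 10 2 9 11 14 12 7)(4 6))^2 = (0 1 2 11 12)(3 10 9 14 7)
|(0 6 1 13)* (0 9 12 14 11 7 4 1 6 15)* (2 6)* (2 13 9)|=|(0 15)(1 9 12 14 11 7 4)(2 6 13)|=42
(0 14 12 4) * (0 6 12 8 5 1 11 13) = [14, 11, 2, 3, 6, 1, 12, 7, 5, 9, 10, 13, 4, 0, 8] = (0 14 8 5 1 11 13)(4 6 12)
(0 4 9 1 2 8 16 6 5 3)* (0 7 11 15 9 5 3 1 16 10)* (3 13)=(0 4 5 1 2 8 10)(3 7 11 15 9 16 6 13)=[4, 2, 8, 7, 5, 1, 13, 11, 10, 16, 0, 15, 12, 3, 14, 9, 6]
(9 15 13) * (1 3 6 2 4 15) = (1 3 6 2 4 15 13 9) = [0, 3, 4, 6, 15, 5, 2, 7, 8, 1, 10, 11, 12, 9, 14, 13]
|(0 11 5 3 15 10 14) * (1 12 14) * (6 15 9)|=11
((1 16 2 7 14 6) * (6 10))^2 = ((1 16 2 7 14 10 6))^2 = (1 2 14 6 16 7 10)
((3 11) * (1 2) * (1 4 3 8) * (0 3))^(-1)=(0 4 2 1 8 11 3)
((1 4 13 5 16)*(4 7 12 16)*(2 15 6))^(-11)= ((1 7 12 16)(2 15 6)(4 13 5))^(-11)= (1 7 12 16)(2 15 6)(4 13 5)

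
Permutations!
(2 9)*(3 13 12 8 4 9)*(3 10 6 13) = (2 10 6 13 12 8 4 9) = [0, 1, 10, 3, 9, 5, 13, 7, 4, 2, 6, 11, 8, 12]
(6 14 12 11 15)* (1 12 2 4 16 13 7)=[0, 12, 4, 3, 16, 5, 14, 1, 8, 9, 10, 15, 11, 7, 2, 6, 13]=(1 12 11 15 6 14 2 4 16 13 7)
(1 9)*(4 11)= (1 9)(4 11)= [0, 9, 2, 3, 11, 5, 6, 7, 8, 1, 10, 4]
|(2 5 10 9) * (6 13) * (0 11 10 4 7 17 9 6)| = 30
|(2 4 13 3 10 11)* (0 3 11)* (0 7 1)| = |(0 3 10 7 1)(2 4 13 11)| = 20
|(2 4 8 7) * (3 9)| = 4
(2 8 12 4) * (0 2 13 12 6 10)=(0 2 8 6 10)(4 13 12)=[2, 1, 8, 3, 13, 5, 10, 7, 6, 9, 0, 11, 4, 12]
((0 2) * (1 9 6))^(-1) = ((0 2)(1 9 6))^(-1) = (0 2)(1 6 9)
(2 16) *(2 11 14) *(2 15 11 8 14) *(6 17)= (2 16 8 14 15 11)(6 17)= [0, 1, 16, 3, 4, 5, 17, 7, 14, 9, 10, 2, 12, 13, 15, 11, 8, 6]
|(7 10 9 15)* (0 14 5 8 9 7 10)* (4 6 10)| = |(0 14 5 8 9 15 4 6 10 7)| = 10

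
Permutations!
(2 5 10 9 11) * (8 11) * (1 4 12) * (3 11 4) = [0, 3, 5, 11, 12, 10, 6, 7, 4, 8, 9, 2, 1] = (1 3 11 2 5 10 9 8 4 12)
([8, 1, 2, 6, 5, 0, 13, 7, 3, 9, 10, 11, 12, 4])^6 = [5, 1, 2, 8, 13, 4, 3, 7, 0, 9, 10, 11, 12, 6]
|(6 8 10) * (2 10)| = |(2 10 6 8)| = 4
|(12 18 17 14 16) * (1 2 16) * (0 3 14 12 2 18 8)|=|(0 3 14 1 18 17 12 8)(2 16)|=8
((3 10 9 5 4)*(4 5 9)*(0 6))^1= ((0 6)(3 10 4))^1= (0 6)(3 10 4)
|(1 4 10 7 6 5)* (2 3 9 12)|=12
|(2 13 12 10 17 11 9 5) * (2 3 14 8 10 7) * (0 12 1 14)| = |(0 12 7 2 13 1 14 8 10 17 11 9 5 3)| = 14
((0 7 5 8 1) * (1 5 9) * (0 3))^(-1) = ((0 7 9 1 3)(5 8))^(-1) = (0 3 1 9 7)(5 8)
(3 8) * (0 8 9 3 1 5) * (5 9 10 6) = (0 8 1 9 3 10 6 5) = [8, 9, 2, 10, 4, 0, 5, 7, 1, 3, 6]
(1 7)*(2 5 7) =(1 2 5 7) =[0, 2, 5, 3, 4, 7, 6, 1]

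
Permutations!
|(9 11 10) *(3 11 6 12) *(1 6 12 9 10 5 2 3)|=|(1 6 9 12)(2 3 11 5)|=4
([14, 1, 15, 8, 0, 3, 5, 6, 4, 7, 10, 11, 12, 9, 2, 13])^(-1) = [4, 1, 14, 5, 8, 6, 7, 9, 3, 13, 10, 11, 12, 15, 0, 2]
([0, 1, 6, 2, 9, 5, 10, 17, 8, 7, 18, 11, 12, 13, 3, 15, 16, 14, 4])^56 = (2 7 10 14 4)(3 9 6 17 18)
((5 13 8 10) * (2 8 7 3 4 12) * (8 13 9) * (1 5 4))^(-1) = (1 3 7 13 2 12 4 10 8 9 5)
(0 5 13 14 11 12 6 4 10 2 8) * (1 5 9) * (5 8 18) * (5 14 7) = [9, 8, 18, 3, 10, 13, 4, 5, 0, 1, 2, 12, 6, 7, 11, 15, 16, 17, 14] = (0 9 1 8)(2 18 14 11 12 6 4 10)(5 13 7)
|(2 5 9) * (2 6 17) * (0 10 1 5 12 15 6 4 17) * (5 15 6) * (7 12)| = 12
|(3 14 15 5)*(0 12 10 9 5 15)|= 7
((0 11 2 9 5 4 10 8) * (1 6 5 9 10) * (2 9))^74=(0 9 10)(1 5)(2 8 11)(4 6)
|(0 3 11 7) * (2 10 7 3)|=|(0 2 10 7)(3 11)|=4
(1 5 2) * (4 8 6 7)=(1 5 2)(4 8 6 7)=[0, 5, 1, 3, 8, 2, 7, 4, 6]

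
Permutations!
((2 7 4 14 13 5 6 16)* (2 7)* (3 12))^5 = (3 12)(4 16 5 14 7 6 13) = ((3 12)(4 14 13 5 6 16 7))^5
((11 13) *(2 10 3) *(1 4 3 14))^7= ((1 4 3 2 10 14)(11 13))^7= (1 4 3 2 10 14)(11 13)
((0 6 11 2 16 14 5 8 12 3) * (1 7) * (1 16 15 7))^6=(0 16)(2 8)(3 7)(5 11)(6 14)(12 15)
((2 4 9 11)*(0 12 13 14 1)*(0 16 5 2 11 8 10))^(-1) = (0 10 8 9 4 2 5 16 1 14 13 12)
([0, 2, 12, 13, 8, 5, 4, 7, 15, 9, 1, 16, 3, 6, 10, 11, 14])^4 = [0, 13, 6, 8, 16, 5, 11, 7, 14, 9, 3, 1, 4, 15, 12, 10, 2]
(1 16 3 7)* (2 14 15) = [0, 16, 14, 7, 4, 5, 6, 1, 8, 9, 10, 11, 12, 13, 15, 2, 3] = (1 16 3 7)(2 14 15)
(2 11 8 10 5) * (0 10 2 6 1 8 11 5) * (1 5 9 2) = (11)(0 10)(1 8)(2 9)(5 6) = [10, 8, 9, 3, 4, 6, 5, 7, 1, 2, 0, 11]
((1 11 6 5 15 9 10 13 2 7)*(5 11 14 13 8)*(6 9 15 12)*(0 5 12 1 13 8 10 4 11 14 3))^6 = ((15)(0 5 1 3)(2 7 13)(4 11 9)(6 14 8 12))^6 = (15)(0 1)(3 5)(6 8)(12 14)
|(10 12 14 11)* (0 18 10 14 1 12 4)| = |(0 18 10 4)(1 12)(11 14)| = 4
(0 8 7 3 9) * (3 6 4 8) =(0 3 9)(4 8 7 6) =[3, 1, 2, 9, 8, 5, 4, 6, 7, 0]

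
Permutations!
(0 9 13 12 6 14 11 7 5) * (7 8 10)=(0 9 13 12 6 14 11 8 10 7 5)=[9, 1, 2, 3, 4, 0, 14, 5, 10, 13, 7, 8, 6, 12, 11]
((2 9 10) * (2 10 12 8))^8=(12)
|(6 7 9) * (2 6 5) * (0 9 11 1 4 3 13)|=|(0 9 5 2 6 7 11 1 4 3 13)|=11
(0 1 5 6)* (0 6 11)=(0 1 5 11)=[1, 5, 2, 3, 4, 11, 6, 7, 8, 9, 10, 0]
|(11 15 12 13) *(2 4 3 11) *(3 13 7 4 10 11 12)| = |(2 10 11 15 3 12 7 4 13)| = 9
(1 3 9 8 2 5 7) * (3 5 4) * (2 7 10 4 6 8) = (1 5 10 4 3 9 2 6 8 7) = [0, 5, 6, 9, 3, 10, 8, 1, 7, 2, 4]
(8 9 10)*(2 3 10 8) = [0, 1, 3, 10, 4, 5, 6, 7, 9, 8, 2] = (2 3 10)(8 9)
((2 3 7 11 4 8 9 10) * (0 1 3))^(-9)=(0 1 3 7 11 4 8 9 10 2)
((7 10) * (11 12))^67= ((7 10)(11 12))^67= (7 10)(11 12)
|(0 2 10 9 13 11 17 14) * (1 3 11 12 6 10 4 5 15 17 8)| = 140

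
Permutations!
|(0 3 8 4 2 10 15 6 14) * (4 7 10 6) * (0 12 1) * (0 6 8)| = 12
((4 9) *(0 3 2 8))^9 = (0 3 2 8)(4 9)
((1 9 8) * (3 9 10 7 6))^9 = ((1 10 7 6 3 9 8))^9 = (1 7 3 8 10 6 9)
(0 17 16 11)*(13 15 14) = (0 17 16 11)(13 15 14) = [17, 1, 2, 3, 4, 5, 6, 7, 8, 9, 10, 0, 12, 15, 13, 14, 11, 16]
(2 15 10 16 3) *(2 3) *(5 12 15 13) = (2 13 5 12 15 10 16) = [0, 1, 13, 3, 4, 12, 6, 7, 8, 9, 16, 11, 15, 5, 14, 10, 2]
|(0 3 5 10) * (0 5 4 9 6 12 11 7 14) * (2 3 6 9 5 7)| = |(0 6 12 11 2 3 4 5 10 7 14)| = 11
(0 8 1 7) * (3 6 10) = (0 8 1 7)(3 6 10) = [8, 7, 2, 6, 4, 5, 10, 0, 1, 9, 3]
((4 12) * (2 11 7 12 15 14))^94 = ((2 11 7 12 4 15 14))^94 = (2 12 14 7 15 11 4)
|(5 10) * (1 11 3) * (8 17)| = |(1 11 3)(5 10)(8 17)| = 6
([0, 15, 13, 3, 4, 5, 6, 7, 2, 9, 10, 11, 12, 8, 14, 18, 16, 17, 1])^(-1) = [0, 18, 8, 3, 4, 5, 6, 7, 13, 9, 10, 11, 12, 2, 14, 1, 16, 17, 15]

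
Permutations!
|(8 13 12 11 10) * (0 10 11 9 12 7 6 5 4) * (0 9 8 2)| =24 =|(0 10 2)(4 9 12 8 13 7 6 5)|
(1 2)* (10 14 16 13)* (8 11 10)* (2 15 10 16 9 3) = [0, 15, 1, 2, 4, 5, 6, 7, 11, 3, 14, 16, 12, 8, 9, 10, 13] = (1 15 10 14 9 3 2)(8 11 16 13)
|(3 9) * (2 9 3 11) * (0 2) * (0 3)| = 5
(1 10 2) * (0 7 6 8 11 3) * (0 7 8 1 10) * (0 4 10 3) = (0 8 11)(1 4 10 2 3 7 6) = [8, 4, 3, 7, 10, 5, 1, 6, 11, 9, 2, 0]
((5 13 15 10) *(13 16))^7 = ((5 16 13 15 10))^7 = (5 13 10 16 15)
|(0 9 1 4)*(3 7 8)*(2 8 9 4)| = |(0 4)(1 2 8 3 7 9)| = 6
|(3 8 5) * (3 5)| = 2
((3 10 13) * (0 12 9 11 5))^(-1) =(0 5 11 9 12)(3 13 10)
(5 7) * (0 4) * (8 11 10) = (0 4)(5 7)(8 11 10) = [4, 1, 2, 3, 0, 7, 6, 5, 11, 9, 8, 10]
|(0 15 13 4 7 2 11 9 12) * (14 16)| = 18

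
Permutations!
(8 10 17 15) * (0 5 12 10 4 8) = (0 5 12 10 17 15)(4 8) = [5, 1, 2, 3, 8, 12, 6, 7, 4, 9, 17, 11, 10, 13, 14, 0, 16, 15]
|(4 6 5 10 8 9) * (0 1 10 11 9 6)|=9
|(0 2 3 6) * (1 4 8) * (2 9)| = |(0 9 2 3 6)(1 4 8)| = 15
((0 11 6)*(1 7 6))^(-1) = (0 6 7 1 11)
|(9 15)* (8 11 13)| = |(8 11 13)(9 15)| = 6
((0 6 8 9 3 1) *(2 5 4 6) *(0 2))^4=(1 6)(2 8)(3 4)(5 9)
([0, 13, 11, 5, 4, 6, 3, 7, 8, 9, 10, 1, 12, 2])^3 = (1 11 2 13)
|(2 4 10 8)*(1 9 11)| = |(1 9 11)(2 4 10 8)| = 12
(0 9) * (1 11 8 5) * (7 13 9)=(0 7 13 9)(1 11 8 5)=[7, 11, 2, 3, 4, 1, 6, 13, 5, 0, 10, 8, 12, 9]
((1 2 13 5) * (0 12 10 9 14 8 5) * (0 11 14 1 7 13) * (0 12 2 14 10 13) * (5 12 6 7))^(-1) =(0 7 6 2)(1 9 10 11 13 12 8 14)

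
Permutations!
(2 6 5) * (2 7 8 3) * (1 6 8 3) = (1 6 5 7 3 2 8) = [0, 6, 8, 2, 4, 7, 5, 3, 1]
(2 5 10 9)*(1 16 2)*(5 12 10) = (1 16 2 12 10 9) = [0, 16, 12, 3, 4, 5, 6, 7, 8, 1, 9, 11, 10, 13, 14, 15, 2]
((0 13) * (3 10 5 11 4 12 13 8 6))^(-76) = ((0 8 6 3 10 5 11 4 12 13))^(-76) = (0 10 12 6 11)(3 4 8 5 13)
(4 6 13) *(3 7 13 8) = (3 7 13 4 6 8) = [0, 1, 2, 7, 6, 5, 8, 13, 3, 9, 10, 11, 12, 4]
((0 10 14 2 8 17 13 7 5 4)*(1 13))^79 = ((0 10 14 2 8 17 1 13 7 5 4))^79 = (0 14 8 1 7 4 10 2 17 13 5)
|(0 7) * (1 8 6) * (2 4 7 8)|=7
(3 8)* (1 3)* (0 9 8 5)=(0 9 8 1 3 5)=[9, 3, 2, 5, 4, 0, 6, 7, 1, 8]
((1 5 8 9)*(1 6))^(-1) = (1 6 9 8 5)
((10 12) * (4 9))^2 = ((4 9)(10 12))^2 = (12)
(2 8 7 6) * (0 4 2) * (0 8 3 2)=(0 4)(2 3)(6 8 7)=[4, 1, 3, 2, 0, 5, 8, 6, 7]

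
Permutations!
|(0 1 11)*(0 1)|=|(1 11)|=2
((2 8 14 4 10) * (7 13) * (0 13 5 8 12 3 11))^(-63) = (0 12 4 5)(2 14 7 11)(3 10 8 13)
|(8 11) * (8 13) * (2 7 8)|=|(2 7 8 11 13)|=5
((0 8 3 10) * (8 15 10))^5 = (0 10 15)(3 8)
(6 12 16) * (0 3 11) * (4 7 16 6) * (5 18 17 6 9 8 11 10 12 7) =(0 3 10 12 9 8 11)(4 5 18 17 6 7 16) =[3, 1, 2, 10, 5, 18, 7, 16, 11, 8, 12, 0, 9, 13, 14, 15, 4, 6, 17]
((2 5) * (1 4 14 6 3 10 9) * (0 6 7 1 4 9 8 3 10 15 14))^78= (0 6 10 8 3 15 14 7 1 9 4)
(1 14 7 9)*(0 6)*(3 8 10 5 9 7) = [6, 14, 2, 8, 4, 9, 0, 7, 10, 1, 5, 11, 12, 13, 3] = (0 6)(1 14 3 8 10 5 9)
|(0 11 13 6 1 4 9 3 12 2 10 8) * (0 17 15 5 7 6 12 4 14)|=|(0 11 13 12 2 10 8 17 15 5 7 6 1 14)(3 4 9)|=42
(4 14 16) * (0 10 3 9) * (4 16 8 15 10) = (16)(0 4 14 8 15 10 3 9) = [4, 1, 2, 9, 14, 5, 6, 7, 15, 0, 3, 11, 12, 13, 8, 10, 16]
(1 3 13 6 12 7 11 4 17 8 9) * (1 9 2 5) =(1 3 13 6 12 7 11 4 17 8 2 5) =[0, 3, 5, 13, 17, 1, 12, 11, 2, 9, 10, 4, 7, 6, 14, 15, 16, 8]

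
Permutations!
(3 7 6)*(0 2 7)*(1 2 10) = (0 10 1 2 7 6 3) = [10, 2, 7, 0, 4, 5, 3, 6, 8, 9, 1]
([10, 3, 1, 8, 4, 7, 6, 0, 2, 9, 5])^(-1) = [7, 2, 8, 1, 4, 10, 6, 5, 3, 9, 0]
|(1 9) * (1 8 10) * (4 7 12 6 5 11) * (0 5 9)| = |(0 5 11 4 7 12 6 9 8 10 1)| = 11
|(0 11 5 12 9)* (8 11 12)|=3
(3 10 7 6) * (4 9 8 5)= (3 10 7 6)(4 9 8 5)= [0, 1, 2, 10, 9, 4, 3, 6, 5, 8, 7]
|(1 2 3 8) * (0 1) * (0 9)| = 6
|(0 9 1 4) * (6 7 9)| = |(0 6 7 9 1 4)| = 6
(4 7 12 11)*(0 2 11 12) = (12)(0 2 11 4 7) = [2, 1, 11, 3, 7, 5, 6, 0, 8, 9, 10, 4, 12]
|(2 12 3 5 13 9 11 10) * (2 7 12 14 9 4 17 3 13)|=|(2 14 9 11 10 7 12 13 4 17 3 5)|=12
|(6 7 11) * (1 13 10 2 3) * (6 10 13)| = 7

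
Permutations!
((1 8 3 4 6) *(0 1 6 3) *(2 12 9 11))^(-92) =(12)(0 1 8) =((0 1 8)(2 12 9 11)(3 4))^(-92)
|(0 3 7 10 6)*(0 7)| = 6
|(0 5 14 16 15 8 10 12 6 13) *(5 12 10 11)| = 12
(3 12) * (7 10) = [0, 1, 2, 12, 4, 5, 6, 10, 8, 9, 7, 11, 3] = (3 12)(7 10)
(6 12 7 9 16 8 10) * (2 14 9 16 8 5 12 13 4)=[0, 1, 14, 3, 2, 12, 13, 16, 10, 8, 6, 11, 7, 4, 9, 15, 5]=(2 14 9 8 10 6 13 4)(5 12 7 16)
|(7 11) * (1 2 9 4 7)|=|(1 2 9 4 7 11)|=6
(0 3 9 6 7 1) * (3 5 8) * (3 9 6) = (0 5 8 9 3 6 7 1) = [5, 0, 2, 6, 4, 8, 7, 1, 9, 3]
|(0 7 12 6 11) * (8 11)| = |(0 7 12 6 8 11)| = 6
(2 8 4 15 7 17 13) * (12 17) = [0, 1, 8, 3, 15, 5, 6, 12, 4, 9, 10, 11, 17, 2, 14, 7, 16, 13] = (2 8 4 15 7 12 17 13)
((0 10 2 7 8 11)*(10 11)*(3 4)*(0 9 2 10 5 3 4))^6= ((0 11 9 2 7 8 5 3))^6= (0 5 7 9)(2 11 3 8)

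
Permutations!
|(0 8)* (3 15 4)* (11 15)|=|(0 8)(3 11 15 4)|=4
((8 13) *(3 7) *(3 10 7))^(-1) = ((7 10)(8 13))^(-1) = (7 10)(8 13)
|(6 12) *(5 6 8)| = |(5 6 12 8)| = 4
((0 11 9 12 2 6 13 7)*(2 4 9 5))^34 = (0 7 13 6 2 5 11)(4 9 12)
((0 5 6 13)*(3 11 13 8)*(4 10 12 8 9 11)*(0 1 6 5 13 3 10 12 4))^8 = (0 13 1 6 9 11 3)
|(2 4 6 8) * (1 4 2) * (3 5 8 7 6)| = 10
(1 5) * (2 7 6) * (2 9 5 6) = (1 6 9 5)(2 7) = [0, 6, 7, 3, 4, 1, 9, 2, 8, 5]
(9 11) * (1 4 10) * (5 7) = (1 4 10)(5 7)(9 11) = [0, 4, 2, 3, 10, 7, 6, 5, 8, 11, 1, 9]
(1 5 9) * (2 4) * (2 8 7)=(1 5 9)(2 4 8 7)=[0, 5, 4, 3, 8, 9, 6, 2, 7, 1]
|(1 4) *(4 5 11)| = |(1 5 11 4)| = 4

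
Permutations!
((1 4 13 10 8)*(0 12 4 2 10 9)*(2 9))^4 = ((0 12 4 13 2 10 8 1 9))^4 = (0 2 9 13 1 4 8 12 10)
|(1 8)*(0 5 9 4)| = 4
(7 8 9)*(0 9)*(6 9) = (0 6 9 7 8) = [6, 1, 2, 3, 4, 5, 9, 8, 0, 7]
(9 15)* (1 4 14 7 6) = (1 4 14 7 6)(9 15) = [0, 4, 2, 3, 14, 5, 1, 6, 8, 15, 10, 11, 12, 13, 7, 9]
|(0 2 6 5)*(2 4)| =|(0 4 2 6 5)| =5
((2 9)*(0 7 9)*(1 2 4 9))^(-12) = ((0 7 1 2)(4 9))^(-12) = (9)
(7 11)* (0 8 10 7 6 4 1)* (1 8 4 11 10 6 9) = [4, 0, 2, 3, 8, 5, 11, 10, 6, 1, 7, 9] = (0 4 8 6 11 9 1)(7 10)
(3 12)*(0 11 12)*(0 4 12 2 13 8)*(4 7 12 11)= (0 4 11 2 13 8)(3 7 12)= [4, 1, 13, 7, 11, 5, 6, 12, 0, 9, 10, 2, 3, 8]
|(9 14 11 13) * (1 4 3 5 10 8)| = 12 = |(1 4 3 5 10 8)(9 14 11 13)|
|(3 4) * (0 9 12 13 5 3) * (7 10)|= |(0 9 12 13 5 3 4)(7 10)|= 14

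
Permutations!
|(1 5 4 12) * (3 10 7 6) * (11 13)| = |(1 5 4 12)(3 10 7 6)(11 13)| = 4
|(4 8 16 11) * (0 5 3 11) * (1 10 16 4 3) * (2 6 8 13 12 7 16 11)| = |(0 5 1 10 11 3 2 6 8 4 13 12 7 16)| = 14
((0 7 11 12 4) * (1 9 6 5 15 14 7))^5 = ((0 1 9 6 5 15 14 7 11 12 4))^5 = (0 15 4 5 12 6 11 9 7 1 14)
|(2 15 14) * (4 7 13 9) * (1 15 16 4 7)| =6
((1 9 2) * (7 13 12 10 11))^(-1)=((1 9 2)(7 13 12 10 11))^(-1)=(1 2 9)(7 11 10 12 13)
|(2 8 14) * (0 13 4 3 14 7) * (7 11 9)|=|(0 13 4 3 14 2 8 11 9 7)|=10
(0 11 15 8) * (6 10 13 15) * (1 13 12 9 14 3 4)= (0 11 6 10 12 9 14 3 4 1 13 15 8)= [11, 13, 2, 4, 1, 5, 10, 7, 0, 14, 12, 6, 9, 15, 3, 8]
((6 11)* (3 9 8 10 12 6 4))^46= ((3 9 8 10 12 6 11 4))^46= (3 11 12 8)(4 6 10 9)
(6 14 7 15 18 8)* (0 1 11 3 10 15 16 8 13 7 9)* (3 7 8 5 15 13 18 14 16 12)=[1, 11, 2, 10, 4, 15, 16, 12, 6, 0, 13, 7, 3, 8, 9, 14, 5, 17, 18]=(18)(0 1 11 7 12 3 10 13 8 6 16 5 15 14 9)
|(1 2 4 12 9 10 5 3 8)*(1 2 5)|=9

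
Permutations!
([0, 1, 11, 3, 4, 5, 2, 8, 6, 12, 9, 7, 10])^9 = (12)(2 6 8 7 11)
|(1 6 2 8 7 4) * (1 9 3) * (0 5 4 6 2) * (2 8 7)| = 10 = |(0 5 4 9 3 1 8 2 7 6)|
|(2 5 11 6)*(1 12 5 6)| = 4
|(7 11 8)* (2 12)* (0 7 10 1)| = 6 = |(0 7 11 8 10 1)(2 12)|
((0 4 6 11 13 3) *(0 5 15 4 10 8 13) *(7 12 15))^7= ((0 10 8 13 3 5 7 12 15 4 6 11))^7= (0 12 8 4 3 11 7 10 15 13 6 5)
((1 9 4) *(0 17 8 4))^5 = (0 9 1 4 8 17)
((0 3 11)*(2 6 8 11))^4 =((0 3 2 6 8 11))^4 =(0 8 2)(3 11 6)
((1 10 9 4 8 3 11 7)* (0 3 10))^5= ((0 3 11 7 1)(4 8 10 9))^5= (11)(4 8 10 9)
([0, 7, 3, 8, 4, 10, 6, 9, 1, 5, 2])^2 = (1 9 10 3)(2 8 7 5)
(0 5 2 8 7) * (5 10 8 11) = [10, 1, 11, 3, 4, 2, 6, 0, 7, 9, 8, 5] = (0 10 8 7)(2 11 5)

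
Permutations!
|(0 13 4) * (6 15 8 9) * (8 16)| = 15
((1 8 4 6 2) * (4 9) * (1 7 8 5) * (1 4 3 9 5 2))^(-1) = ((1 2 7 8 5 4 6)(3 9))^(-1) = (1 6 4 5 8 7 2)(3 9)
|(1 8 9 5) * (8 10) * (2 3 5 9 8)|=5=|(1 10 2 3 5)|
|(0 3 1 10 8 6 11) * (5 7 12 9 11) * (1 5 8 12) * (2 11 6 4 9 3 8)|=|(0 8 4 9 6 2 11)(1 10 12 3 5 7)|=42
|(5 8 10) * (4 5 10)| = |(10)(4 5 8)| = 3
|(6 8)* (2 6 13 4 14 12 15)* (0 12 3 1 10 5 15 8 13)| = 30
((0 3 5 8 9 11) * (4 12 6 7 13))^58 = (0 9 5)(3 11 8)(4 7 12 13 6)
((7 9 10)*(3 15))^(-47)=(3 15)(7 9 10)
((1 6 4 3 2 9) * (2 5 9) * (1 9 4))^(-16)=((9)(1 6)(3 5 4))^(-16)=(9)(3 4 5)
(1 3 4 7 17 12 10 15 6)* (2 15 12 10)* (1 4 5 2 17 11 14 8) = (1 3 5 2 15 6 4 7 11 14 8)(10 12 17) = [0, 3, 15, 5, 7, 2, 4, 11, 1, 9, 12, 14, 17, 13, 8, 6, 16, 10]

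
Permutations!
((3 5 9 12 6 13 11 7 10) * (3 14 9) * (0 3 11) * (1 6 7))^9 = (0 5 1 13 3 11 6)(7 12 9 14 10) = ((0 3 5 11 1 6 13)(7 10 14 9 12))^9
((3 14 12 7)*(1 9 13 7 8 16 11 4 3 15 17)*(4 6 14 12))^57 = (1 7)(3 12 8 16 11 6 14 4)(9 15)(13 17)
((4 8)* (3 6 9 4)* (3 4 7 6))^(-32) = ((4 8)(6 9 7))^(-32) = (6 9 7)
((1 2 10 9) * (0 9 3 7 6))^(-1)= ((0 9 1 2 10 3 7 6))^(-1)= (0 6 7 3 10 2 1 9)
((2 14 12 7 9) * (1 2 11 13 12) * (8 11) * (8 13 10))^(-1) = ((1 2 14)(7 9 13 12)(8 11 10))^(-1) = (1 14 2)(7 12 13 9)(8 10 11)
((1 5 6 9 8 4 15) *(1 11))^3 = (1 9 15 5 8 11 6 4)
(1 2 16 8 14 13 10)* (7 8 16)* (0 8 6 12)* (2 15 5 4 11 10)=(16)(0 8 14 13 2 7 6 12)(1 15 5 4 11 10)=[8, 15, 7, 3, 11, 4, 12, 6, 14, 9, 1, 10, 0, 2, 13, 5, 16]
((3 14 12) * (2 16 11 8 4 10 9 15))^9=(2 16 11 8 4 10 9 15)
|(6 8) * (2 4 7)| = 6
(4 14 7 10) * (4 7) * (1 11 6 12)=[0, 11, 2, 3, 14, 5, 12, 10, 8, 9, 7, 6, 1, 13, 4]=(1 11 6 12)(4 14)(7 10)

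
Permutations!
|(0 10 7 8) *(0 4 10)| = |(4 10 7 8)| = 4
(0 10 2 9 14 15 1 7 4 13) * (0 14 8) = [10, 7, 9, 3, 13, 5, 6, 4, 0, 8, 2, 11, 12, 14, 15, 1] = (0 10 2 9 8)(1 7 4 13 14 15)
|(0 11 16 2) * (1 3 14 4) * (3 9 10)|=|(0 11 16 2)(1 9 10 3 14 4)|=12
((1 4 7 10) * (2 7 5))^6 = (10)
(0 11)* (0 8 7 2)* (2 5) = (0 11 8 7 5 2) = [11, 1, 0, 3, 4, 2, 6, 5, 7, 9, 10, 8]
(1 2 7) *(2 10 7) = [0, 10, 2, 3, 4, 5, 6, 1, 8, 9, 7] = (1 10 7)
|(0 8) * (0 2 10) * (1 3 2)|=6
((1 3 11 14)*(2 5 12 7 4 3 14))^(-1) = ((1 14)(2 5 12 7 4 3 11))^(-1) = (1 14)(2 11 3 4 7 12 5)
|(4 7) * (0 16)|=2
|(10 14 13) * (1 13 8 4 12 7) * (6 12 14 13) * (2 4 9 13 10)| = 12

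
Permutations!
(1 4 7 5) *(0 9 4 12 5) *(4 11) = (0 9 11 4 7)(1 12 5) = [9, 12, 2, 3, 7, 1, 6, 0, 8, 11, 10, 4, 5]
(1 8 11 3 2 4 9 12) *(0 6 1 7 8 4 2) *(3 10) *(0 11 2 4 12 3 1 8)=[6, 12, 4, 11, 9, 5, 8, 0, 2, 3, 1, 10, 7]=(0 6 8 2 4 9 3 11 10 1 12 7)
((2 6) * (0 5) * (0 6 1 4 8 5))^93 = (1 5)(2 8)(4 6)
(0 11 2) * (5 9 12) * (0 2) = (0 11)(5 9 12) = [11, 1, 2, 3, 4, 9, 6, 7, 8, 12, 10, 0, 5]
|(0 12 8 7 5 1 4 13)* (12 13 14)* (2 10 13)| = 28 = |(0 2 10 13)(1 4 14 12 8 7 5)|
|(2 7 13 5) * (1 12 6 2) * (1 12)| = 6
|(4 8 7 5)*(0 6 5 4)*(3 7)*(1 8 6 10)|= |(0 10 1 8 3 7 4 6 5)|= 9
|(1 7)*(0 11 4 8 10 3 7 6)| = 9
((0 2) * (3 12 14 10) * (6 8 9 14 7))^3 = (0 2)(3 6 14 12 8 10 7 9)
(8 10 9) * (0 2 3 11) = (0 2 3 11)(8 10 9) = [2, 1, 3, 11, 4, 5, 6, 7, 10, 8, 9, 0]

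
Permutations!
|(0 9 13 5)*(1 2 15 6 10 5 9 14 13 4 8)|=12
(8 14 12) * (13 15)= [0, 1, 2, 3, 4, 5, 6, 7, 14, 9, 10, 11, 8, 15, 12, 13]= (8 14 12)(13 15)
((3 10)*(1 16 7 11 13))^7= ((1 16 7 11 13)(3 10))^7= (1 7 13 16 11)(3 10)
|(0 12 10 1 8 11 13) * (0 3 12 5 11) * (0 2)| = 10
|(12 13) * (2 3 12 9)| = 5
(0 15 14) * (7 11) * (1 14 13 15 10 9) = (0 10 9 1 14)(7 11)(13 15) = [10, 14, 2, 3, 4, 5, 6, 11, 8, 1, 9, 7, 12, 15, 0, 13]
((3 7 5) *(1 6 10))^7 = (1 6 10)(3 7 5)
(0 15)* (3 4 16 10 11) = [15, 1, 2, 4, 16, 5, 6, 7, 8, 9, 11, 3, 12, 13, 14, 0, 10] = (0 15)(3 4 16 10 11)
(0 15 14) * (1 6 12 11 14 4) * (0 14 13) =(0 15 4 1 6 12 11 13) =[15, 6, 2, 3, 1, 5, 12, 7, 8, 9, 10, 13, 11, 0, 14, 4]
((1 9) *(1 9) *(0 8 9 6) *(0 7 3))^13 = (0 8 9 6 7 3)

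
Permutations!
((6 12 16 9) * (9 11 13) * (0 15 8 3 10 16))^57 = ((0 15 8 3 10 16 11 13 9 6 12))^57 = (0 8 10 11 9 12 15 3 16 13 6)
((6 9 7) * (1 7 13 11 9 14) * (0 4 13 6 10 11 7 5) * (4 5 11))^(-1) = (0 5)(1 14 6 9 11)(4 10 7 13)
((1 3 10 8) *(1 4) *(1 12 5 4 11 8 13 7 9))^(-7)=(1 9 7 13 10 3)(4 5 12)(8 11)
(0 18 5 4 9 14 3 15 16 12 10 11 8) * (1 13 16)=[18, 13, 2, 15, 9, 4, 6, 7, 0, 14, 11, 8, 10, 16, 3, 1, 12, 17, 5]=(0 18 5 4 9 14 3 15 1 13 16 12 10 11 8)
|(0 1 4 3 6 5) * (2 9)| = 6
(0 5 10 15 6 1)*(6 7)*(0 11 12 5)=(1 11 12 5 10 15 7 6)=[0, 11, 2, 3, 4, 10, 1, 6, 8, 9, 15, 12, 5, 13, 14, 7]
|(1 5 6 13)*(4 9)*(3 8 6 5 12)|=|(1 12 3 8 6 13)(4 9)|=6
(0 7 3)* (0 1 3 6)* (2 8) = [7, 3, 8, 1, 4, 5, 0, 6, 2] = (0 7 6)(1 3)(2 8)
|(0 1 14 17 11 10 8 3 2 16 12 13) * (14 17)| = 11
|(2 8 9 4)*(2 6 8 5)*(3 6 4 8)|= 2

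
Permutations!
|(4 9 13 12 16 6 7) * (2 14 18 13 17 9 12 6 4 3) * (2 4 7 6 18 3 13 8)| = 10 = |(2 14 3 4 12 16 7 13 18 8)(9 17)|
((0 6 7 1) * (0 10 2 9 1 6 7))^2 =((0 7 6)(1 10 2 9))^2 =(0 6 7)(1 2)(9 10)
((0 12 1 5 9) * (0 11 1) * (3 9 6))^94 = ((0 12)(1 5 6 3 9 11))^94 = (12)(1 9 6)(3 5 11)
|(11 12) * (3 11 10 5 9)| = |(3 11 12 10 5 9)| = 6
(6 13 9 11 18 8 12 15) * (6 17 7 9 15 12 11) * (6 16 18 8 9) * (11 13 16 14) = [0, 1, 2, 3, 4, 5, 16, 6, 13, 14, 10, 8, 12, 15, 11, 17, 18, 7, 9] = (6 16 18 9 14 11 8 13 15 17 7)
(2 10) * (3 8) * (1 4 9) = [0, 4, 10, 8, 9, 5, 6, 7, 3, 1, 2] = (1 4 9)(2 10)(3 8)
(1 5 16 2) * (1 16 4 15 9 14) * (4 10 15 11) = (1 5 10 15 9 14)(2 16)(4 11) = [0, 5, 16, 3, 11, 10, 6, 7, 8, 14, 15, 4, 12, 13, 1, 9, 2]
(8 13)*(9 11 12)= (8 13)(9 11 12)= [0, 1, 2, 3, 4, 5, 6, 7, 13, 11, 10, 12, 9, 8]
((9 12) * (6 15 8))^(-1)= ((6 15 8)(9 12))^(-1)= (6 8 15)(9 12)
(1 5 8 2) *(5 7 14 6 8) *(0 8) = (0 8 2 1 7 14 6) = [8, 7, 1, 3, 4, 5, 0, 14, 2, 9, 10, 11, 12, 13, 6]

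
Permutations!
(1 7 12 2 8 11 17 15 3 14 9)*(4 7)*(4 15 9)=(1 15 3 14 4 7 12 2 8 11 17 9)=[0, 15, 8, 14, 7, 5, 6, 12, 11, 1, 10, 17, 2, 13, 4, 3, 16, 9]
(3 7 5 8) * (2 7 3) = (2 7 5 8) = [0, 1, 7, 3, 4, 8, 6, 5, 2]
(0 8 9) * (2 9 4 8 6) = (0 6 2 9)(4 8) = [6, 1, 9, 3, 8, 5, 2, 7, 4, 0]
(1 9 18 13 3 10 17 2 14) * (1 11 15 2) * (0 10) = (0 10 17 1 9 18 13 3)(2 14 11 15) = [10, 9, 14, 0, 4, 5, 6, 7, 8, 18, 17, 15, 12, 3, 11, 2, 16, 1, 13]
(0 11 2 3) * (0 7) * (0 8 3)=[11, 1, 0, 7, 4, 5, 6, 8, 3, 9, 10, 2]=(0 11 2)(3 7 8)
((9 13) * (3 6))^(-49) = ((3 6)(9 13))^(-49) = (3 6)(9 13)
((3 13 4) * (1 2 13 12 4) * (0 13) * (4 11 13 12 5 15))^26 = ((0 12 11 13 1 2)(3 5 15 4))^26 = (0 11 1)(2 12 13)(3 15)(4 5)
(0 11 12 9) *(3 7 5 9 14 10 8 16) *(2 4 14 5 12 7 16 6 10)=(0 11 7 12 5 9)(2 4 14)(3 16)(6 10 8)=[11, 1, 4, 16, 14, 9, 10, 12, 6, 0, 8, 7, 5, 13, 2, 15, 3]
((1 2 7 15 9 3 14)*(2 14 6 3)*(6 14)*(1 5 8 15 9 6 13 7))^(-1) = (1 2 9 7 13)(3 6 15 8 5 14)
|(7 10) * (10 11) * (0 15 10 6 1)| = 7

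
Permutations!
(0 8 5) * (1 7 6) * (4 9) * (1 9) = (0 8 5)(1 7 6 9 4) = [8, 7, 2, 3, 1, 0, 9, 6, 5, 4]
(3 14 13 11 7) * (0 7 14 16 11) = (0 7 3 16 11 14 13) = [7, 1, 2, 16, 4, 5, 6, 3, 8, 9, 10, 14, 12, 0, 13, 15, 11]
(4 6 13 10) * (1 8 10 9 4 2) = (1 8 10 2)(4 6 13 9) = [0, 8, 1, 3, 6, 5, 13, 7, 10, 4, 2, 11, 12, 9]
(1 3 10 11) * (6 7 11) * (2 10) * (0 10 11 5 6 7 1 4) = [10, 3, 11, 2, 0, 6, 1, 5, 8, 9, 7, 4] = (0 10 7 5 6 1 3 2 11 4)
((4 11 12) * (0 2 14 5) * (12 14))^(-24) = ((0 2 12 4 11 14 5))^(-24) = (0 11 2 14 12 5 4)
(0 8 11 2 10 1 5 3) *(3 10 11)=(0 8 3)(1 5 10)(2 11)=[8, 5, 11, 0, 4, 10, 6, 7, 3, 9, 1, 2]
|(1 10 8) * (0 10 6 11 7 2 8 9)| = 6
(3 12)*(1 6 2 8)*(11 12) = (1 6 2 8)(3 11 12) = [0, 6, 8, 11, 4, 5, 2, 7, 1, 9, 10, 12, 3]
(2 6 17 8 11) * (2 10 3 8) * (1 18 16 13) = [0, 18, 6, 8, 4, 5, 17, 7, 11, 9, 3, 10, 12, 1, 14, 15, 13, 2, 16] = (1 18 16 13)(2 6 17)(3 8 11 10)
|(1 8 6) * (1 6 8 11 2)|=|(1 11 2)|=3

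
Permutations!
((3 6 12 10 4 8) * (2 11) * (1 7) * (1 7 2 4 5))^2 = (1 11 8 6 10)(2 4 3 12 5)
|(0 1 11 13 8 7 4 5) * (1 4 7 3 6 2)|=21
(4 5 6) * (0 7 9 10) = (0 7 9 10)(4 5 6) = [7, 1, 2, 3, 5, 6, 4, 9, 8, 10, 0]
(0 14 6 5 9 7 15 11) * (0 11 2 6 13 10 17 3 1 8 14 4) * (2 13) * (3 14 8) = [4, 3, 6, 1, 0, 9, 5, 15, 8, 7, 17, 11, 12, 10, 2, 13, 16, 14] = (0 4)(1 3)(2 6 5 9 7 15 13 10 17 14)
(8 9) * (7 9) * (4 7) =(4 7 9 8) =[0, 1, 2, 3, 7, 5, 6, 9, 4, 8]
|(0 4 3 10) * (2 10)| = 5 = |(0 4 3 2 10)|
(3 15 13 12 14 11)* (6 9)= (3 15 13 12 14 11)(6 9)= [0, 1, 2, 15, 4, 5, 9, 7, 8, 6, 10, 3, 14, 12, 11, 13]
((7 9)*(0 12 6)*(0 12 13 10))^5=((0 13 10)(6 12)(7 9))^5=(0 10 13)(6 12)(7 9)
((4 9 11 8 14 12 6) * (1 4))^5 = ((1 4 9 11 8 14 12 6))^5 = (1 14 9 6 8 4 12 11)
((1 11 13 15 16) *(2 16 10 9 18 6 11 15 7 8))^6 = (1 11)(2 18)(6 16)(7 10)(8 9)(13 15)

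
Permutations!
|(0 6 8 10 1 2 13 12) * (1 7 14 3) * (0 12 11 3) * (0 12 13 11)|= 8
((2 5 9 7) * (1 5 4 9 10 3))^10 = ((1 5 10 3)(2 4 9 7))^10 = (1 10)(2 9)(3 5)(4 7)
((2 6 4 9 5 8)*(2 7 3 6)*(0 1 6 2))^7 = ((0 1 6 4 9 5 8 7 3 2))^7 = (0 7 9 1 3 5 6 2 8 4)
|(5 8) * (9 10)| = |(5 8)(9 10)| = 2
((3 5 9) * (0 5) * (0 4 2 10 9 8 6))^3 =(0 6 8 5)(2 3 10 4 9)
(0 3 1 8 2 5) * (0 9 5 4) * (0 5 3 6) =(0 6)(1 8 2 4 5 9 3) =[6, 8, 4, 1, 5, 9, 0, 7, 2, 3]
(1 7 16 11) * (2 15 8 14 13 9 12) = (1 7 16 11)(2 15 8 14 13 9 12) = [0, 7, 15, 3, 4, 5, 6, 16, 14, 12, 10, 1, 2, 9, 13, 8, 11]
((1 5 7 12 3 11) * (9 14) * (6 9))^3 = ((1 5 7 12 3 11)(6 9 14))^3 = (14)(1 12)(3 5)(7 11)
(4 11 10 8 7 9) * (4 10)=(4 11)(7 9 10 8)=[0, 1, 2, 3, 11, 5, 6, 9, 7, 10, 8, 4]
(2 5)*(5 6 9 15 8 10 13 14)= (2 6 9 15 8 10 13 14 5)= [0, 1, 6, 3, 4, 2, 9, 7, 10, 15, 13, 11, 12, 14, 5, 8]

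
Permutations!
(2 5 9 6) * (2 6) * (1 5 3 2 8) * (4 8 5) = [0, 4, 3, 2, 8, 9, 6, 7, 1, 5] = (1 4 8)(2 3)(5 9)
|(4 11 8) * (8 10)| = 4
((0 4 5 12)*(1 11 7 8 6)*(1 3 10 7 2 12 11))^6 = ((0 4 5 11 2 12)(3 10 7 8 6))^6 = (12)(3 10 7 8 6)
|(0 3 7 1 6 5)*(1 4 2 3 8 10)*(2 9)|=30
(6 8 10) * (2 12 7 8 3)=(2 12 7 8 10 6 3)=[0, 1, 12, 2, 4, 5, 3, 8, 10, 9, 6, 11, 7]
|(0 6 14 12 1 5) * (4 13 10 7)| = 12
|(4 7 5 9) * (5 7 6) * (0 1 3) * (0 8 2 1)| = 4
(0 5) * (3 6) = [5, 1, 2, 6, 4, 0, 3] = (0 5)(3 6)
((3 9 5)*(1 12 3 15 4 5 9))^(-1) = ((1 12 3)(4 5 15))^(-1) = (1 3 12)(4 15 5)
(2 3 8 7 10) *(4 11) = [0, 1, 3, 8, 11, 5, 6, 10, 7, 9, 2, 4] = (2 3 8 7 10)(4 11)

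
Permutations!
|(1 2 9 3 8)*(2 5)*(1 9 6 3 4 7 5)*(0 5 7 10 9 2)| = 12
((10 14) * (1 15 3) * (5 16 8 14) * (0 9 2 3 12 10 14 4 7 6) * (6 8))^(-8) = ((0 9 2 3 1 15 12 10 5 16 6)(4 7 8))^(-8) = (0 3 12 16 9 1 10 6 2 15 5)(4 7 8)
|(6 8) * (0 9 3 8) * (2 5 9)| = |(0 2 5 9 3 8 6)| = 7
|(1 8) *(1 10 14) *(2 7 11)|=|(1 8 10 14)(2 7 11)|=12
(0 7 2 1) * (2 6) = (0 7 6 2 1) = [7, 0, 1, 3, 4, 5, 2, 6]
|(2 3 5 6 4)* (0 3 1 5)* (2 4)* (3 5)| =6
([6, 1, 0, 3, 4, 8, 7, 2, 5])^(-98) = (8)(0 7)(2 6)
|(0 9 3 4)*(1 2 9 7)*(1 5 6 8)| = 10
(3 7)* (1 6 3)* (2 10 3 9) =(1 6 9 2 10 3 7) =[0, 6, 10, 7, 4, 5, 9, 1, 8, 2, 3]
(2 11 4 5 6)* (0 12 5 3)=(0 12 5 6 2 11 4 3)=[12, 1, 11, 0, 3, 6, 2, 7, 8, 9, 10, 4, 5]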